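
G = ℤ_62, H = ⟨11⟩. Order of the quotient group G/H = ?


|⟨11⟩| = n / gcd(11, 62) = 62 / 1 = 62
H is normal (ℤ_62 is abelian).
|G/H| = |G| / |H| = 62 / 62 = 1

|G/H| = 1


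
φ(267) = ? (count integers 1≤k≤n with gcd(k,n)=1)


Factor n: 267 = 3 × 89
φ(n) = n · ∏(1 - 1/p) over distinct primes p | n
φ(267) = 267 · (1 - 1/3) · (1 - 1/89) = 176

φ(267) = 176


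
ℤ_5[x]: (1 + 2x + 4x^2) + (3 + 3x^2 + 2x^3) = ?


Add coefficients mod 5:
x^0: 1 + 3 = 4 (mod 5)
x^1: 2 + 0 = 2 (mod 5)
x^2: 4 + 3 = 2 (mod 5)
x^3: 0 + 2 = 2 (mod 5)
Result: 4 + 2x + 2x^2 + 2x^3

f + g = 4 + 2x + 2x^2 + 2x^3


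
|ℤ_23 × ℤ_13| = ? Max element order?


|ℤ_23 × ℤ_13| = 23 × 13 = 299
Max element order = lcm(23,13) = 299
Cyclic? Yes (gcd=1)

|ℤ_23×ℤ_13| = 299, max element order = 299


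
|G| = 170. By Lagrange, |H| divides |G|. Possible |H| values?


Lagrange's theorem: |H| divides |G|
|G| = 170
Divisors of 170: 1, 2, 5, 10, 17, 34, 85, 170

Possible subgroup orders: {1, 2, 5, 10, 17, 34, 85, 170}


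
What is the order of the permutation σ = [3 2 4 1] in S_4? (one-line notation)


Cycle decomposition: (1 3 4)
Cycle lengths: 3
Order = lcm(3) = 3

ord(σ) = 3


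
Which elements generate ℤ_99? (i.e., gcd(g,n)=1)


g generates ℤ_n iff gcd(g,n) = 1
Prime factors of 99: 3, 11
Generators are g ∈ {1,...,98} not divisible by any of these primes.
Generators: {1, 2, 4, 5, 7, 8, 10, 13, 14, 16, 17, 19, 20, 23, 25, 26, 28, 29, 31, 32, 34, 35, 37, 38, 40, 41, 43, 46, 47, 49, 50, 52, 53, 56, 58, 59, 61, 62, 64, 65, 67, 68, 70, 71, 73, 74, 76, 79, 80, 82, 83, 85, 86, 89, 91, 92, 94, 95, 97, 98}
Number of generators = φ(99) = 60

Generators of ℤ_99 = {1, 2, 4, 5, 7, 8, 10, 13, 14, 16, 17, 19, 20, 23, 25, 26, 28, 29, 31, 32, 34, 35, 37, 38, 40, 41, 43, 46, 47, 49, 50, 52, 53, 56, 58, 59, 61, 62, 64, 65, 67, 68, 70, 71, 73, 74, 76, 79, 80, 82, 83, 85, 86, 89, 91, 92, 94, 95, 97, 98}


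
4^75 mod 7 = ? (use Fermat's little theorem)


Fermat's little theorem: if p is prime and gcd(a,p)=1, then a^(p-1) ≡ 1 (mod p)
p = 7 is prime, gcd(4,7) = 1
Reduce exponent: 75 mod 6 = 3
So 4^75 ≡ 4^3 (mod 7)
4^3 mod 7 = 1

4^75 ≡ 1 (mod 7)


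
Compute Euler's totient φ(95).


Factor n: 95 = 5 × 19
φ(n) = n · ∏(1 - 1/p) over distinct primes p | n
φ(95) = 95 · (1 - 1/5) · (1 - 1/19) = 72

φ(95) = 72


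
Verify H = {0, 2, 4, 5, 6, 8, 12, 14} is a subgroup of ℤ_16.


Subgroup test for H = {0, 2, 4, 5, 6, 8, 12, 14} in (ℤ_16, +):
(1) 0 ∈ H? Yes
(2) Closure: for all a,b ∈ H, (a+b) mod 16 ∈ H? No  [counterexample: 2 + 5 = 7 ∉ H]
(3) Inverses: for all a ∈ H, -a mod 16 ∈ H? No

No, H is not a subgroup of ℤ_16


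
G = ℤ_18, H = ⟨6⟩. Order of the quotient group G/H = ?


|⟨6⟩| = n / gcd(6, 18) = 18 / 6 = 3
H is normal (ℤ_18 is abelian).
|G/H| = |G| / |H| = 18 / 3 = 6

|G/H| = 6


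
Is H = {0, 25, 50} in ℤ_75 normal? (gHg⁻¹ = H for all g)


H = {0, 25, 50} in ℤ_75
ℤ_75 is abelian; every subgroup of an abelian group is normal

Yes, normal subgroup


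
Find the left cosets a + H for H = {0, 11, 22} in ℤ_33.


H = {0, 11, 22}, |H| = 3
Number of cosets = |G|/|H| = 33/3 = 11
0 + H = {0, 11, 22}
1 + H = {1, 12, 23}
2 + H = {2, 13, 24}
3 + H = {3, 14, 25}
4 + H = {4, 15, 26}
5 + H = {5, 16, 27}
6 + H = {6, 17, 28}
7 + H = {7, 18, 29}
8 + H = {8, 19, 30}
9 + H = {9, 20, 31}
10 + H = {10, 21, 32}

Cosets: 0+H={0,11,22}; 1+H={1,12,23}; 2+H={2,13,24}; 3+H={3,14,25}; 4+H={4,15,26}; 5+H={5,16,27}; 6+H={6,17,28}; 7+H={7,18,29}; 8+H={8,19,30}; 9+H={9,20,31}; 10+H={10,21,32}


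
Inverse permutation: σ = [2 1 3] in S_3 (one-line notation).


To find σ⁻¹, swap domain and range:
σ(1) = 2 → σ⁻¹(2) = 1
σ(2) = 1 → σ⁻¹(1) = 2
σ(3) = 3 → σ⁻¹(3) = 3

σ⁻¹ = [2 1 3]


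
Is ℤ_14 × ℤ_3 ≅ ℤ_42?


Comparing ℤ_14 × ℤ_3 and ℤ_42:
gcd(14,3) = 1, so ℤ_14 × ℤ_3 ≅ ℤ_42 (CRT)

Yes, ℤ_14 × ℤ_3 ≅ ℤ_42


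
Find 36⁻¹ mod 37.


Use the extended Euclidean algorithm to write 1 = 36·s + 37·t; then s mod 37 is the inverse.
Euclidean algorithm:
  36 = 0·37 + 36
  37 = 1·36 + 1
  36 = 36·1 + 0
gcd(36,37) = 1
Back-substitution gives: 36·(-1) + 37·(1) = 1
So 36⁻¹ ≡ -1 ≡ 36 (mod 37)
Check: 36 × 36 = 1296 ≡ 1 (mod 37) ✓

36⁻¹ ≡ 36 (mod 37)


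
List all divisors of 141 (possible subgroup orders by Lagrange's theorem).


Lagrange's theorem: |H| divides |G|
|G| = 141
Divisors of 141: 1, 3, 47, 141

Possible subgroup orders: {1, 3, 47, 141}


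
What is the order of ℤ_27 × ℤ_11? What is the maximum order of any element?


|ℤ_27 × ℤ_11| = 27 × 11 = 297
Max element order = lcm(27,11) = 297
Cyclic? Yes (gcd=1)

|ℤ_27×ℤ_11| = 297, max element order = 297


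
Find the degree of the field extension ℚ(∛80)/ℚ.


∛80 has minimal polynomial x³ - 80 (irreducible over ℚ since 80 is not a perfect cube)

[ℚ(∛80)/ℚ] = 3


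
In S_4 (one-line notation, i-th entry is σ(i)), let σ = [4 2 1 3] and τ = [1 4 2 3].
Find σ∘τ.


σ∘τ: apply τ first, then σ
1 →τ 1 →σ 4
2 →τ 4 →σ 3
3 →τ 2 →σ 2
4 →τ 3 →σ 1

σ∘τ = [4 3 2 1]


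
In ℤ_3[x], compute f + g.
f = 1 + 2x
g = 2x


Add coefficients mod 3:
x^0: 1 + 0 = 1 (mod 3)
x^1: 2 + 2 = 1 (mod 3)
Result: 1 + x

f + g = 1 + x


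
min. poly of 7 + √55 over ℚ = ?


Let α = 7 + √55. Then α - 7 = √55, so (α - 7)² = 55, giving α² - 14α - 6 = 0. Degree 2 and α ∉ ℚ, so this is the minimal polynomial.

Minimal polynomial: x² - 14x - 6


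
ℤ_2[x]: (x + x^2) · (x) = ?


Expand and collect like terms; reduce coefficients mod 2:
x^0: 0·0 = 0 ≡ 0 (mod 2)
x^1: 0·1 + 1·0 = 0 ≡ 0 (mod 2)
x^2: 1·1 + 1·0 = 1 ≡ 1 (mod 2)
x^3: 1·1 = 1 ≡ 1 (mod 2)
Result: x^2 + x^3

f · g = x^2 + x^3


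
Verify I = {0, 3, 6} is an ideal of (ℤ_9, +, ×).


Check ideal conditions for I = {0, 3, 6} in ℤ_9:
(1) I is an additive subgroup? Yes
(2) For r ∈ ℤ_9 and a ∈ I: r·a ∈ I? Yes

Yes, I is an ideal of ℤ_9


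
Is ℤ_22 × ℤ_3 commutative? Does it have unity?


Direct product ring; commutative with unity (1,1); but (1,0)·(0,1) = (0,0) gives zero divisors, so not an integral domain
Commutative: Yes
Integral domain: No
Has unity: Yes

ℤ_22 × ℤ_3: Commutative=Yes, Unity=Yes


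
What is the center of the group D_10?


Z(G) = {g ∈ G | gx = xg for all x ∈ G}
For even n, Z(D_n) = {e, r^(n/2)}: the 180° rotation r^5 commutes with every reflection and rotation

Z(D_10) = {e, r^5}


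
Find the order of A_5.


|A_n| = n!/2 (even permutations)
|A_5| = 5!/2 = 120/2 = 60

|A_5| = 60


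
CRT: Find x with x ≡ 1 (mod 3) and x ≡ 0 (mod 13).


m₁ = 3, m₂ = 13, gcd = 1, so CRT applies. M = m₁·m₂ = 39
Let M₁ = M/m₁ = 13, M₂ = M/m₂ = 3
Find y₁ ≡ M₁⁻¹ (mod m₁): 13⁻¹ ≡ 1 (mod 3)
Find y₂ ≡ M₂⁻¹ (mod m₂): 3⁻¹ ≡ 9 (mod 13)
x = a₁·M₁·y₁ + a₂·M₂·y₂ = 1·13·1 + 0·3·9 = 13
Reduce mod 39: x ≡ 13
Check: 13 mod 3 = 1 ✓, 13 mod 13 = 0 ✓

x ≡ 13 (mod 39)


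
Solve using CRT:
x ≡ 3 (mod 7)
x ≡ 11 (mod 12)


m₁ = 7, m₂ = 12, gcd = 1, so CRT applies. M = m₁·m₂ = 84
Let M₁ = M/m₁ = 12, M₂ = M/m₂ = 7
Find y₁ ≡ M₁⁻¹ (mod m₁): 12⁻¹ ≡ 3 (mod 7)
Find y₂ ≡ M₂⁻¹ (mod m₂): 7⁻¹ ≡ 7 (mod 12)
x = a₁·M₁·y₁ + a₂·M₂·y₂ = 3·12·3 + 11·7·7 = 647
Reduce mod 84: x ≡ 59
Check: 59 mod 7 = 3 ✓, 59 mod 12 = 11 ✓

x ≡ 59 (mod 84)


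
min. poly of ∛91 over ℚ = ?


∛91 satisfies x³ - 91 = 0, irreducible over ℚ (no rational root; 91 is not a perfect cube)

Minimal polynomial: x³ - 91


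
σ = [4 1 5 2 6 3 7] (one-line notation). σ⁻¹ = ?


To find σ⁻¹, swap domain and range:
σ(1) = 4 → σ⁻¹(4) = 1
σ(2) = 1 → σ⁻¹(1) = 2
σ(3) = 5 → σ⁻¹(5) = 3
σ(4) = 2 → σ⁻¹(2) = 4
σ(5) = 6 → σ⁻¹(6) = 5
σ(6) = 3 → σ⁻¹(3) = 6
σ(7) = 7 → σ⁻¹(7) = 7

σ⁻¹ = [2 4 6 1 3 5 7]


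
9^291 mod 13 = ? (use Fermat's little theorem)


Fermat's little theorem: if p is prime and gcd(a,p)=1, then a^(p-1) ≡ 1 (mod p)
p = 13 is prime, gcd(9,13) = 1
Reduce exponent: 291 mod 12 = 3
So 9^291 ≡ 9^3 (mod 13)
9^3 mod 13 = 1

9^291 ≡ 1 (mod 13)


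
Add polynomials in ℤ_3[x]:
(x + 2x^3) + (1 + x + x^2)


Add coefficients mod 3:
x^0: 0 + 1 = 1 (mod 3)
x^1: 1 + 1 = 2 (mod 3)
x^2: 0 + 1 = 1 (mod 3)
x^3: 2 + 0 = 2 (mod 3)
Result: 1 + 2x + x^2 + 2x^3

f + g = 1 + 2x + x^2 + 2x^3


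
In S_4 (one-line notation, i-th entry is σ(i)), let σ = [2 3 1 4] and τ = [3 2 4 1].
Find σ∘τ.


σ∘τ: apply τ first, then σ
1 →τ 3 →σ 1
2 →τ 2 →σ 3
3 →τ 4 →σ 4
4 →τ 1 →σ 2

σ∘τ = [1 3 4 2]


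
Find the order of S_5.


|S_n| = n! (number of permutations of n symbols)
|S_5| = 5! = 120

|S_5| = 120


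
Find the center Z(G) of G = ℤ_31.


Z(G) = {g ∈ G | gx = xg for all x ∈ G}
ℤ_31 is abelian, so Z(G) = G

Z(ℤ_31) = ℤ_31


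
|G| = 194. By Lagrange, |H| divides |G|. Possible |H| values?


Lagrange's theorem: |H| divides |G|
|G| = 194
Divisors of 194: 1, 2, 97, 194

Possible subgroup orders: {1, 2, 97, 194}


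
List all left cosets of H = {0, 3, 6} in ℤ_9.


H = {0, 3, 6}, |H| = 3
Number of cosets = |G|/|H| = 9/3 = 3
0 + H = {0, 3, 6}
1 + H = {1, 4, 7}
2 + H = {2, 5, 8}

Cosets: 0+H={0,3,6}; 1+H={1,4,7}; 2+H={2,5,8}


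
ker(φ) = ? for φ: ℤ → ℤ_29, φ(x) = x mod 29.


Kernel = preimage of identity
ker(φ) = {x ∈ ℤ : x ≡ 0 (mod 29)} = 29ℤ = {0, ±29, ±58, ...}

ker(φ) = 29ℤ


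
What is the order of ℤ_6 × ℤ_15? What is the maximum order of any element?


|ℤ_6 × ℤ_15| = 6 × 15 = 90
Max element order = lcm(6,15) = 30
Cyclic? No (gcd=3)

|ℤ_6×ℤ_15| = 90, max element order = 30


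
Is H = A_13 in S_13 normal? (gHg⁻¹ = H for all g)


H = A_13 in S_13
A_13 has index 2 in S_13, and every subgroup of index 2 is normal

Yes, normal subgroup


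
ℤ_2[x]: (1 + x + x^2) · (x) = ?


Expand and collect like terms; reduce coefficients mod 2:
x^0: 1·0 = 0 ≡ 0 (mod 2)
x^1: 1·1 + 1·0 = 1 ≡ 1 (mod 2)
x^2: 1·1 + 1·0 = 1 ≡ 1 (mod 2)
x^3: 1·1 = 1 ≡ 1 (mod 2)
Result: x + x^2 + x^3

f · g = x + x^2 + x^3


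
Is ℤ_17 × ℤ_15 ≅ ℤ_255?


Comparing ℤ_17 × ℤ_15 and ℤ_255:
gcd(17,15) = 1, so ℤ_17 × ℤ_15 ≅ ℤ_255 (CRT)

Yes, ℤ_17 × ℤ_15 ≅ ℤ_255


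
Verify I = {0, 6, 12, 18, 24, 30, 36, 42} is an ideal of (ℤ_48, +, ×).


Check ideal conditions for I = {0, 6, 12, 18, 24, 30, 36, 42} in ℤ_48:
(1) I is an additive subgroup? Yes
(2) For r ∈ ℤ_48 and a ∈ I: r·a ∈ I? Yes

Yes, I is an ideal of ℤ_48


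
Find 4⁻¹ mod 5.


Use the extended Euclidean algorithm to write 1 = 4·s + 5·t; then s mod 5 is the inverse.
Euclidean algorithm:
  4 = 0·5 + 4
  5 = 1·4 + 1
  4 = 4·1 + 0
gcd(4,5) = 1
Back-substitution gives: 4·(-1) + 5·(1) = 1
So 4⁻¹ ≡ -1 ≡ 4 (mod 5)
Check: 4 × 4 = 16 ≡ 1 (mod 5) ✓

4⁻¹ ≡ 4 (mod 5)


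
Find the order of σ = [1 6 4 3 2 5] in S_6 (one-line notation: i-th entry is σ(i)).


Cycle decomposition: (2 6 5) (3 4)
Cycle lengths: 3, 2
Order = lcm(3, 2) = 6

ord(σ) = 6


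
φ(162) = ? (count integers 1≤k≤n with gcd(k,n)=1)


Factor n: 162 = 2 × 3^4
φ(n) = n · ∏(1 - 1/p) over distinct primes p | n
φ(162) = 162 · (1 - 1/2) · (1 - 1/3) = 54

φ(162) = 54


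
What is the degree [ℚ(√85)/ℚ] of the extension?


√85 has minimal polynomial x² - 85 (irreducible over ℚ since 85 is squarefree)

[ℚ(√85)/ℚ] = 2


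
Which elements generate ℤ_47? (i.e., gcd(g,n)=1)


g generates ℤ_n iff gcd(g,n) = 1
Prime factors of 47: 47
Generators are g ∈ {1,...,46} not divisible by any of these primes.
Generators: {1, 2, 3, 4, 5, 6, 7, 8, 9, 10, 11, 12, 13, 14, 15, 16, 17, 18, 19, 20, 21, 22, 23, 24, 25, 26, 27, 28, 29, 30, 31, 32, 33, 34, 35, 36, 37, 38, 39, 40, 41, 42, 43, 44, 45, 46}
Number of generators = φ(47) = 46

Generators of ℤ_47 = {1, 2, 3, 4, 5, 6, 7, 8, 9, 10, 11, 12, 13, 14, 15, 16, 17, 18, 19, 20, 21, 22, 23, 24, 25, 26, 27, 28, 29, 30, 31, 32, 33, 34, 35, 36, 37, 38, 39, 40, 41, 42, 43, 44, 45, 46}


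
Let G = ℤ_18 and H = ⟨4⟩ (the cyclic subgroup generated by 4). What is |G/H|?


|⟨4⟩| = n / gcd(4, 18) = 18 / 2 = 9
H is normal (ℤ_18 is abelian).
|G/H| = |G| / |H| = 18 / 9 = 2

|G/H| = 2


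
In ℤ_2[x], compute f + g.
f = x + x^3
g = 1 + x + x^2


Add coefficients mod 2:
x^0: 0 + 1 = 1 (mod 2)
x^1: 1 + 1 = 0 (mod 2)
x^2: 0 + 1 = 1 (mod 2)
x^3: 1 + 0 = 1 (mod 2)
Result: 1 + x^2 + x^3

f + g = 1 + x^2 + x^3


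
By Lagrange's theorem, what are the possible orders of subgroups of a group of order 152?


Lagrange's theorem: |H| divides |G|
|G| = 152
Divisors of 152: 1, 2, 4, 8, 19, 38, 76, 152

Possible subgroup orders: {1, 2, 4, 8, 19, 38, 76, 152}


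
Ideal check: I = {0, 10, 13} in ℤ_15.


Check ideal conditions for I = {0, 10, 13} in ℤ_15:
(1) I is an additive subgroup? No
(2) For r ∈ ℤ_15 and a ∈ I: r·a ∈ I? No  [counterexample: r=2, a=10, r·a mod 15 = 5 ∉ I]

No, I is not an ideal of ℤ_15


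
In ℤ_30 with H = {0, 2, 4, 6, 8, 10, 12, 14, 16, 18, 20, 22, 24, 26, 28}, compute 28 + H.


28 + H = {28 + h (mod 30) : h ∈ H}
28+0=28, 28+2=0, 28+4=2, 28+6=4, 28+8=6, 28+10=8, 28+12=10, 28+14=12, 28+16=14, 28+18=16, 28+20=18, 28+22=20, 28+24=22, 28+26=24, 28+28=26
28 + H = {0, 2, 4, 6, 8, 10, 12, 14, 16, 18, 20, 22, 24, 26, 28} = 0 + H

28 + H = {0, 2, 4, 6, 8, 10, 12, 14, 16, 18, 20, 22, 24, 26, 28}


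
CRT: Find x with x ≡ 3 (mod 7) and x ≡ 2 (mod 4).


m₁ = 7, m₂ = 4, gcd = 1, so CRT applies. M = m₁·m₂ = 28
Let M₁ = M/m₁ = 4, M₂ = M/m₂ = 7
Find y₁ ≡ M₁⁻¹ (mod m₁): 4⁻¹ ≡ 2 (mod 7)
Find y₂ ≡ M₂⁻¹ (mod m₂): 7⁻¹ ≡ 3 (mod 4)
x = a₁·M₁·y₁ + a₂·M₂·y₂ = 3·4·2 + 2·7·3 = 66
Reduce mod 28: x ≡ 10
Check: 10 mod 7 = 3 ✓, 10 mod 4 = 2 ✓

x ≡ 10 (mod 28)


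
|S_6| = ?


|S_n| = n! (number of permutations of n symbols)
|S_6| = 6! = 720

|S_6| = 720


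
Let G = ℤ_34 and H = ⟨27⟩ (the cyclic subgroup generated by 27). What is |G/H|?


|⟨27⟩| = n / gcd(27, 34) = 34 / 1 = 34
H is normal (ℤ_34 is abelian).
|G/H| = |G| / |H| = 34 / 34 = 1

|G/H| = 1


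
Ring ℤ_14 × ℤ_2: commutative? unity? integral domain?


Direct product ring; commutative with unity (1,1); but (1,0)·(0,1) = (0,0) gives zero divisors, so not an integral domain
Commutative: Yes
Integral domain: No
Has unity: Yes

ℤ_14 × ℤ_2: Commutative=Yes, Unity=Yes


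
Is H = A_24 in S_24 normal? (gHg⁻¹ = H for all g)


H = A_24 in S_24
A_24 has index 2 in S_24, and every subgroup of index 2 is normal

Yes, normal subgroup


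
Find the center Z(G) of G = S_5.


Z(G) = {g ∈ G | gx = xg for all x ∈ G}
S_n is non-abelian for n ≥ 3; Z(S_5) is trivial

Z(S_5) = {e}


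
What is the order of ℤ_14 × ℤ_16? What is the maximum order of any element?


|ℤ_14 × ℤ_16| = 14 × 16 = 224
Max element order = lcm(14,16) = 112
Cyclic? No (gcd=2)

|ℤ_14×ℤ_16| = 224, max element order = 112


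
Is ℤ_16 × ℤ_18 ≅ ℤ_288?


Comparing ℤ_16 × ℤ_18 and ℤ_288:
gcd(16,18) = 2 ≠ 1. Max element order in ℤ_16×ℤ_18 is lcm(16,18) = 144 < 288, so it has no element of order 288

No, ℤ_16 × ℤ_18 ≇ ℤ_288


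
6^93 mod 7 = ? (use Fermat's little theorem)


Fermat's little theorem: if p is prime and gcd(a,p)=1, then a^(p-1) ≡ 1 (mod p)
p = 7 is prime, gcd(6,7) = 1
Reduce exponent: 93 mod 6 = 3
So 6^93 ≡ 6^3 (mod 7)
6^3 mod 7 = 6

6^93 ≡ 6 (mod 7)


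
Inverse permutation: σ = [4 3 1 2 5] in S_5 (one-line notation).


To find σ⁻¹, swap domain and range:
σ(1) = 4 → σ⁻¹(4) = 1
σ(2) = 3 → σ⁻¹(3) = 2
σ(3) = 1 → σ⁻¹(1) = 3
σ(4) = 2 → σ⁻¹(2) = 4
σ(5) = 5 → σ⁻¹(5) = 5

σ⁻¹ = [3 4 2 1 5]


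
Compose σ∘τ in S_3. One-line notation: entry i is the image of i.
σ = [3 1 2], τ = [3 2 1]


σ∘τ: apply τ first, then σ
1 →τ 3 →σ 2
2 →τ 2 →σ 1
3 →τ 1 →σ 3

σ∘τ = [2 1 3]


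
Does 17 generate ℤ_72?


g generates ℤ_n iff gcd(g, n) = 1
gcd(17, 72) = 1
Since gcd = 1, 17 is a generator.

Yes, 17 generates ℤ_72


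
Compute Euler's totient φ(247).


Factor n: 247 = 13 × 19
φ(n) = n · ∏(1 - 1/p) over distinct primes p | n
φ(247) = 247 · (1 - 1/13) · (1 - 1/19) = 216

φ(247) = 216


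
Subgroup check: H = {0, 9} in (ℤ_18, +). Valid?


Subgroup test for H = {0, 9} in (ℤ_18, +):
(1) 0 ∈ H? Yes
(2) Closure: for all a,b ∈ H, (a+b) mod 18 ∈ H? Yes
(3) Inverses: for all a ∈ H, -a mod 18 ∈ H? Yes

Yes, H is a subgroup of ℤ_18


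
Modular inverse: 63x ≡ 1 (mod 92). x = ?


Use the extended Euclidean algorithm to write 1 = 63·s + 92·t; then s mod 92 is the inverse.
Euclidean algorithm:
  63 = 0·92 + 63
  92 = 1·63 + 29
  63 = 2·29 + 5
  29 = 5·5 + 4
  5 = 1·4 + 1
  4 = 4·1 + 0
gcd(63,92) = 1
Back-substitution gives: 63·(19) + 92·(-13) = 1
So 63⁻¹ ≡ 19 ≡ 19 (mod 92)
Check: 63 × 19 = 1197 ≡ 1 (mod 92) ✓

63⁻¹ ≡ 19 (mod 92)


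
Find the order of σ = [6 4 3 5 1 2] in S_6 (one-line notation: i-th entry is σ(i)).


Cycle decomposition: (1 6 2 4 5)
Cycle lengths: 5
Order = lcm(5) = 5

ord(σ) = 5


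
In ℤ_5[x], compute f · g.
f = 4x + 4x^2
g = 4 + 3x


Expand and collect like terms; reduce coefficients mod 5:
x^0: 0·4 = 0 ≡ 0 (mod 5)
x^1: 0·3 + 4·4 = 16 ≡ 1 (mod 5)
x^2: 4·3 + 4·4 = 28 ≡ 3 (mod 5)
x^3: 4·3 = 12 ≡ 2 (mod 5)
Result: x + 3x^2 + 2x^3

f · g = x + 3x^2 + 2x^3


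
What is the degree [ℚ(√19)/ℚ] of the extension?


√19 has minimal polynomial x² - 19 (irreducible over ℚ since 19 is squarefree)

[ℚ(√19)/ℚ] = 2


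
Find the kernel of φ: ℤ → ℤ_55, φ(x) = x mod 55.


Kernel = preimage of identity
ker(φ) = {x ∈ ℤ : x ≡ 0 (mod 55)} = 55ℤ = {0, ±55, ±110, ...}

ker(φ) = 55ℤ


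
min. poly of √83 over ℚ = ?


√83 satisfies x² - 83 = 0, irreducible over ℚ since 83 is squarefree

Minimal polynomial: x² - 83


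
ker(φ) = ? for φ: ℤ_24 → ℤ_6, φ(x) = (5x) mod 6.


Kernel = preimage of identity
ker(φ) = {x ∈ ℤ_24 : 5x ≡ 0 (mod 6)}. Since 6 | 24, φ is well-defined. The kernel is the cyclic subgroup ⟨6⟩ of ℤ_24 (order 4), i.e. {0, 6, 12, 18}

ker(φ) = {0, 6, 12, 18}


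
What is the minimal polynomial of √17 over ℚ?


√17 satisfies x² - 17 = 0, irreducible over ℚ since 17 is squarefree

Minimal polynomial: x² - 17


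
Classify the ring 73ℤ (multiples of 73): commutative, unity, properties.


73ℤ is a commutative ring under +,× but has no multiplicative identity (1 ∉ 73ℤ); it has no zero divisors, but without unity it is not an integral domain
Commutative: Yes
Integral domain: No
Has unity: No

73ℤ (multiples of 73): Commutative=Yes, Unity=No


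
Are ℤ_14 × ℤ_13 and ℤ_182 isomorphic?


Comparing ℤ_14 × ℤ_13 and ℤ_182:
gcd(14,13) = 1, so ℤ_14 × ℤ_13 ≅ ℤ_182 (CRT)

Yes, ℤ_14 × ℤ_13 ≅ ℤ_182


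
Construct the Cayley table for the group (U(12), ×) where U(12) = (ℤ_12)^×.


Elements: {1, 5, 7, 11}
Operation: multiplication mod 12
Entry (a, b) = (a × b) mod 12

Cayley table:
   |  1 |  5 |  7 | 11
 1 |  1 |  5 |  7 | 11
 5 |  5 |  1 | 11 |  7
 7 |  7 | 11 |  1 |  5
11 | 11 |  7 |  5 |  1


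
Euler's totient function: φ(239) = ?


Factor n: 239 = 239
φ(n) = n · ∏(1 - 1/p) over distinct primes p | n
φ(239) = 239 · (1 - 1/239) = 238

φ(239) = 238


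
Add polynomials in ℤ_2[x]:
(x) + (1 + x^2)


Add coefficients mod 2:
x^0: 0 + 1 = 1 (mod 2)
x^1: 1 + 0 = 1 (mod 2)
x^2: 0 + 1 = 1 (mod 2)
Result: 1 + x + x^2

f + g = 1 + x + x^2


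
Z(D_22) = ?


Z(G) = {g ∈ G | gx = xg for all x ∈ G}
For even n, Z(D_n) = {e, r^(n/2)}: the 180° rotation r^11 commutes with every reflection and rotation

Z(D_22) = {e, r^11}


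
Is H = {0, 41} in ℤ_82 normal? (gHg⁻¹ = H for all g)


H = {0, 41} in ℤ_82
ℤ_82 is abelian; every subgroup of an abelian group is normal

Yes, normal subgroup


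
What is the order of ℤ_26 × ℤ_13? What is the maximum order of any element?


|ℤ_26 × ℤ_13| = 26 × 13 = 338
Max element order = lcm(26,13) = 26
Cyclic? No (gcd=13)

|ℤ_26×ℤ_13| = 338, max element order = 26


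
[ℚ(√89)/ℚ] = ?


√89 has minimal polynomial x² - 89 (irreducible over ℚ since 89 is squarefree)

[ℚ(√89)/ℚ] = 2


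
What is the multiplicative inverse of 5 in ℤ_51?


Use the extended Euclidean algorithm to write 1 = 5·s + 51·t; then s mod 51 is the inverse.
Euclidean algorithm:
  5 = 0·51 + 5
  51 = 10·5 + 1
  5 = 5·1 + 0
gcd(5,51) = 1
Back-substitution gives: 5·(-10) + 51·(1) = 1
So 5⁻¹ ≡ -10 ≡ 41 (mod 51)
Check: 5 × 41 = 205 ≡ 1 (mod 51) ✓

5⁻¹ ≡ 41 (mod 51)


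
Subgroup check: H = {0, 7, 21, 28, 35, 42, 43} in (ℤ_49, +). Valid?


Subgroup test for H = {0, 7, 21, 28, 35, 42, 43} in (ℤ_49, +):
(1) 0 ∈ H? Yes
(2) Closure: for all a,b ∈ H, (a+b) mod 49 ∈ H? No  [counterexample: 7 + 7 = 14 ∉ H]
(3) Inverses: for all a ∈ H, -a mod 49 ∈ H? No

No, H is not a subgroup of ℤ_49


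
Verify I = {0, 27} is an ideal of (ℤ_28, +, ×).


Check ideal conditions for I = {0, 27} in ℤ_28:
(1) I is an additive subgroup? No
(2) For r ∈ ℤ_28 and a ∈ I: r·a ∈ I? No  [counterexample: r=2, a=27, r·a mod 28 = 26 ∉ I]

No, I is not an ideal of ℤ_28


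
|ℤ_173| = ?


ℤ_n has n elements.

|ℤ_173| = 173


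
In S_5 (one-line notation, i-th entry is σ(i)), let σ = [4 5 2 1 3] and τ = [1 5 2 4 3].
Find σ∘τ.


σ∘τ: apply τ first, then σ
1 →τ 1 →σ 4
2 →τ 5 →σ 3
3 →τ 2 →σ 5
4 →τ 4 →σ 1
5 →τ 3 →σ 2

σ∘τ = [4 3 5 1 2]


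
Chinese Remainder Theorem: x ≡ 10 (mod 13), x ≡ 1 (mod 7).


m₁ = 13, m₂ = 7, gcd = 1, so CRT applies. M = m₁·m₂ = 91
Let M₁ = M/m₁ = 7, M₂ = M/m₂ = 13
Find y₁ ≡ M₁⁻¹ (mod m₁): 7⁻¹ ≡ 2 (mod 13)
Find y₂ ≡ M₂⁻¹ (mod m₂): 13⁻¹ ≡ 6 (mod 7)
x = a₁·M₁·y₁ + a₂·M₂·y₂ = 10·7·2 + 1·13·6 = 218
Reduce mod 91: x ≡ 36
Check: 36 mod 13 = 10 ✓, 36 mod 7 = 1 ✓

x ≡ 36 (mod 91)


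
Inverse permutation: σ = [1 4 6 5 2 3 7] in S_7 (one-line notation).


To find σ⁻¹, swap domain and range:
σ(1) = 1 → σ⁻¹(1) = 1
σ(2) = 4 → σ⁻¹(4) = 2
σ(3) = 6 → σ⁻¹(6) = 3
σ(4) = 5 → σ⁻¹(5) = 4
σ(5) = 2 → σ⁻¹(2) = 5
σ(6) = 3 → σ⁻¹(3) = 6
σ(7) = 7 → σ⁻¹(7) = 7

σ⁻¹ = [1 5 6 2 4 3 7]


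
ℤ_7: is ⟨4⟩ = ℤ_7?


g generates ℤ_n iff gcd(g, n) = 1
gcd(4, 7) = 1
Since gcd = 1, 4 is a generator.

Yes, 4 generates ℤ_7


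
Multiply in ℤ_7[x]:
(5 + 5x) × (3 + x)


Expand and collect like terms; reduce coefficients mod 7:
x^0: 5·3 = 15 ≡ 1 (mod 7)
x^1: 5·1 + 5·3 = 20 ≡ 6 (mod 7)
x^2: 5·1 = 5 ≡ 5 (mod 7)
Result: 1 + 6x + 5x^2

f · g = 1 + 6x + 5x^2


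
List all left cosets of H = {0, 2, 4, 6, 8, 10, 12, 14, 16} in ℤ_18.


H = {0, 2, 4, 6, 8, 10, 12, 14, 16}, |H| = 9
Number of cosets = |G|/|H| = 18/9 = 2
0 + H = {0, 2, 4, 6, 8, 10, 12, 14, 16}
1 + H = {1, 3, 5, 7, 9, 11, 13, 15, 17}

Cosets: 0+H={0,2,4,6,8,10,12,14,16}; 1+H={1,3,5,7,9,11,13,15,17}


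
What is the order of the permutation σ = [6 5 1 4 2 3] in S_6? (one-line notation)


Cycle decomposition: (1 6 3) (2 5)
Cycle lengths: 3, 2
Order = lcm(3, 2) = 6

ord(σ) = 6


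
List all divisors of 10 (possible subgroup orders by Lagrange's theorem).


Lagrange's theorem: |H| divides |G|
|G| = 10
Divisors of 10: 1, 2, 5, 10

Possible subgroup orders: {1, 2, 5, 10}


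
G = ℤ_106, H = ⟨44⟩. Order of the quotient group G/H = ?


|⟨44⟩| = n / gcd(44, 106) = 106 / 2 = 53
H is normal (ℤ_106 is abelian).
|G/H| = |G| / |H| = 106 / 53 = 2

|G/H| = 2


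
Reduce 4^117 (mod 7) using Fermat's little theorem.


Fermat's little theorem: if p is prime and gcd(a,p)=1, then a^(p-1) ≡ 1 (mod p)
p = 7 is prime, gcd(4,7) = 1
Reduce exponent: 117 mod 6 = 3
So 4^117 ≡ 4^3 (mod 7)
4^3 mod 7 = 1

4^117 ≡ 1 (mod 7)


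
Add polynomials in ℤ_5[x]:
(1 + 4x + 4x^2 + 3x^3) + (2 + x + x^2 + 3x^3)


Add coefficients mod 5:
x^0: 1 + 2 = 3 (mod 5)
x^1: 4 + 1 = 0 (mod 5)
x^2: 4 + 1 = 0 (mod 5)
x^3: 3 + 3 = 1 (mod 5)
Result: 3 + x^3

f + g = 3 + x^3


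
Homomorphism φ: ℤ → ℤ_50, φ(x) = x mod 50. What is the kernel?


Kernel = preimage of identity
ker(φ) = {x ∈ ℤ : x ≡ 0 (mod 50)} = 50ℤ = {0, ±50, ±100, ...}

ker(φ) = 50ℤ


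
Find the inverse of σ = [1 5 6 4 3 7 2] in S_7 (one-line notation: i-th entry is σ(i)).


To find σ⁻¹, swap domain and range:
σ(1) = 1 → σ⁻¹(1) = 1
σ(2) = 5 → σ⁻¹(5) = 2
σ(3) = 6 → σ⁻¹(6) = 3
σ(4) = 4 → σ⁻¹(4) = 4
σ(5) = 3 → σ⁻¹(3) = 5
σ(6) = 7 → σ⁻¹(7) = 6
σ(7) = 2 → σ⁻¹(2) = 7

σ⁻¹ = [1 7 5 4 2 3 6]


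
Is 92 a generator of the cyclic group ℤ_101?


g generates ℤ_n iff gcd(g, n) = 1
gcd(92, 101) = 1
Since gcd = 1, 92 is a generator.

Yes, 92 generates ℤ_101


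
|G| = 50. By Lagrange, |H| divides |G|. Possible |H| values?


Lagrange's theorem: |H| divides |G|
|G| = 50
Divisors of 50: 1, 2, 5, 10, 25, 50

Possible subgroup orders: {1, 2, 5, 10, 25, 50}


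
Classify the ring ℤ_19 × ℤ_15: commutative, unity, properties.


Direct product ring; commutative with unity (1,1); but (1,0)·(0,1) = (0,0) gives zero divisors, so not an integral domain
Commutative: Yes
Integral domain: No
Has unity: Yes

ℤ_19 × ℤ_15: Commutative=Yes, Unity=Yes


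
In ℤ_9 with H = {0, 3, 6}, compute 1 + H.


1 + H = {1 + h (mod 9) : h ∈ H}
1+0=1, 1+3=4, 1+6=7

1 + H = {1, 4, 7}


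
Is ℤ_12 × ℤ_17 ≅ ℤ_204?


Comparing ℤ_12 × ℤ_17 and ℤ_204:
gcd(12,17) = 1, so ℤ_12 × ℤ_17 ≅ ℤ_204 (CRT)

Yes, ℤ_12 × ℤ_17 ≅ ℤ_204


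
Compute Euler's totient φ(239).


Factor n: 239 = 239
φ(n) = n · ∏(1 - 1/p) over distinct primes p | n
φ(239) = 239 · (1 - 1/239) = 238

φ(239) = 238


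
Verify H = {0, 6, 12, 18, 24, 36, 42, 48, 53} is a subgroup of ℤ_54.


Subgroup test for H = {0, 6, 12, 18, 24, 36, 42, 48, 53} in (ℤ_54, +):
(1) 0 ∈ H? Yes
(2) Closure: for all a,b ∈ H, (a+b) mod 54 ∈ H? No  [counterexample: 6 + 24 = 30 ∉ H]
(3) Inverses: for all a ∈ H, -a mod 54 ∈ H? No

No, H is not a subgroup of ℤ_54


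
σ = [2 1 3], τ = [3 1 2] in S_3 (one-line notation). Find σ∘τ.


σ∘τ: apply τ first, then σ
1 →τ 3 →σ 3
2 →τ 1 →σ 2
3 →τ 2 →σ 1

σ∘τ = [3 2 1]


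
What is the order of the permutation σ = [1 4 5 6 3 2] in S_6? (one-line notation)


Cycle decomposition: (2 4 6) (3 5)
Cycle lengths: 3, 2
Order = lcm(3, 2) = 6

ord(σ) = 6


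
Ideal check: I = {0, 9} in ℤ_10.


Check ideal conditions for I = {0, 9} in ℤ_10:
(1) I is an additive subgroup? No
(2) For r ∈ ℤ_10 and a ∈ I: r·a ∈ I? No  [counterexample: r=2, a=9, r·a mod 10 = 8 ∉ I]

No, I is not an ideal of ℤ_10


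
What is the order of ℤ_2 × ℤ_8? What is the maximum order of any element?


|ℤ_2 × ℤ_8| = 2 × 8 = 16
Max element order = lcm(2,8) = 8
Cyclic? No (gcd=2)

|ℤ_2×ℤ_8| = 16, max element order = 8


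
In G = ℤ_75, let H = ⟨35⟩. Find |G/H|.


|⟨35⟩| = n / gcd(35, 75) = 75 / 5 = 15
H is normal (ℤ_75 is abelian).
|G/H| = |G| / |H| = 75 / 15 = 5

|G/H| = 5


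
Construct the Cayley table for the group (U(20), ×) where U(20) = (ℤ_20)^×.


Elements: {1, 3, 7, 9, 11, 13, 17, 19}
Operation: multiplication mod 20
Entry (a, b) = (a × b) mod 20

Cayley table:
   |  1 |  3 |  7 |  9 | 11 | 13 | 17 | 19
 1 |  1 |  3 |  7 |  9 | 11 | 13 | 17 | 19
 3 |  3 |  9 |  1 |  7 | 13 | 19 | 11 | 17
 7 |  7 |  1 |  9 |  3 | 17 | 11 | 19 | 13
 9 |  9 |  7 |  3 |  1 | 19 | 17 | 13 | 11
11 | 11 | 13 | 17 | 19 |  1 |  3 |  7 |  9
13 | 13 | 19 | 11 | 17 |  3 |  9 |  1 |  7
17 | 17 | 11 | 19 | 13 |  7 |  1 |  9 |  3
19 | 19 | 17 | 13 | 11 |  9 |  7 |  3 |  1


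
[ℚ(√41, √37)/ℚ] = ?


[ℚ(√41,√37):ℚ] = [ℚ(√41,√37):ℚ(√41)]·[ℚ(√41):ℚ] = 2·2 = 4

[ℚ(√41, √37)/ℚ] = 4


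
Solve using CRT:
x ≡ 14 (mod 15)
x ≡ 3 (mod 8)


m₁ = 15, m₂ = 8, gcd = 1, so CRT applies. M = m₁·m₂ = 120
Let M₁ = M/m₁ = 8, M₂ = M/m₂ = 15
Find y₁ ≡ M₁⁻¹ (mod m₁): 8⁻¹ ≡ 2 (mod 15)
Find y₂ ≡ M₂⁻¹ (mod m₂): 15⁻¹ ≡ 7 (mod 8)
x = a₁·M₁·y₁ + a₂·M₂·y₂ = 14·8·2 + 3·15·7 = 539
Reduce mod 120: x ≡ 59
Check: 59 mod 15 = 14 ✓, 59 mod 8 = 3 ✓

x ≡ 59 (mod 120)


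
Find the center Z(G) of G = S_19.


Z(G) = {g ∈ G | gx = xg for all x ∈ G}
S_n is non-abelian for n ≥ 3; Z(S_19) is trivial

Z(S_19) = {e}


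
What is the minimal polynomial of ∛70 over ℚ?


∛70 satisfies x³ - 70 = 0, irreducible over ℚ (no rational root; 70 is not a perfect cube)

Minimal polynomial: x³ - 70


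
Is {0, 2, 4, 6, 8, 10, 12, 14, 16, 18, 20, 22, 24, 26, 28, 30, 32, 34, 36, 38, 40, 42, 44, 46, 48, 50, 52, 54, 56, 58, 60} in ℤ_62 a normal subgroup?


H = {0, 2, 4, 6, 8, 10, 12, 14, 16, 18, 20, 22, 24, 26, 28, 30, 32, 34, 36, 38, 40, 42, 44, 46, 48, 50, 52, 54, 56, 58, 60} in ℤ_62
ℤ_62 is abelian; every subgroup of an abelian group is normal

Yes, normal subgroup


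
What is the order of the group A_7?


|A_n| = n!/2 (even permutations)
|A_7| = 7!/2 = 5040/2 = 2520

|A_7| = 2520


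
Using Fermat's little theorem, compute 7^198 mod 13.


Fermat's little theorem: if p is prime and gcd(a,p)=1, then a^(p-1) ≡ 1 (mod p)
p = 13 is prime, gcd(7,13) = 1
Reduce exponent: 198 mod 12 = 6
So 7^198 ≡ 7^6 (mod 13)
7^6 mod 13 = 12

7^198 ≡ 12 (mod 13)


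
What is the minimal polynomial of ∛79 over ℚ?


∛79 satisfies x³ - 79 = 0, irreducible over ℚ (no rational root; 79 is not a perfect cube)

Minimal polynomial: x³ - 79


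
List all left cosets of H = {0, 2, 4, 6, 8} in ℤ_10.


H = {0, 2, 4, 6, 8}, |H| = 5
Number of cosets = |G|/|H| = 10/5 = 2
0 + H = {0, 2, 4, 6, 8}
1 + H = {1, 3, 5, 7, 9}

Cosets: 0+H={0,2,4,6,8}; 1+H={1,3,5,7,9}


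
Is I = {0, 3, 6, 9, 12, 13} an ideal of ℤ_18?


Check ideal conditions for I = {0, 3, 6, 9, 12, 13} in ℤ_18:
(1) I is an additive subgroup? No
(2) For r ∈ ℤ_18 and a ∈ I: r·a ∈ I? No  [counterexample: r=2, a=13, r·a mod 18 = 8 ∉ I]

No, I is not an ideal of ℤ_18


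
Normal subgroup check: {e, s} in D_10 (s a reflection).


H = {e, s} in D_10 (s a reflection)
r·s·r⁻¹ = sr⁻² ≠ s for n ≥ 3, so {e, s} is not closed under conjugation

No, not a normal subgroup


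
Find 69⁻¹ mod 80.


Use the extended Euclidean algorithm to write 1 = 69·s + 80·t; then s mod 80 is the inverse.
Euclidean algorithm:
  69 = 0·80 + 69
  80 = 1·69 + 11
  69 = 6·11 + 3
  11 = 3·3 + 2
  3 = 1·2 + 1
  2 = 2·1 + 0
gcd(69,80) = 1
Back-substitution gives: 69·(29) + 80·(-25) = 1
So 69⁻¹ ≡ 29 ≡ 29 (mod 80)
Check: 69 × 29 = 2001 ≡ 1 (mod 80) ✓

69⁻¹ ≡ 29 (mod 80)


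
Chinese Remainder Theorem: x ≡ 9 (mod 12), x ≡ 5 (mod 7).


m₁ = 12, m₂ = 7, gcd = 1, so CRT applies. M = m₁·m₂ = 84
Let M₁ = M/m₁ = 7, M₂ = M/m₂ = 12
Find y₁ ≡ M₁⁻¹ (mod m₁): 7⁻¹ ≡ 7 (mod 12)
Find y₂ ≡ M₂⁻¹ (mod m₂): 12⁻¹ ≡ 3 (mod 7)
x = a₁·M₁·y₁ + a₂·M₂·y₂ = 9·7·7 + 5·12·3 = 621
Reduce mod 84: x ≡ 33
Check: 33 mod 12 = 9 ✓, 33 mod 7 = 5 ✓

x ≡ 33 (mod 84)


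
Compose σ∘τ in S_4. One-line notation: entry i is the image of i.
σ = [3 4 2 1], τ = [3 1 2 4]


σ∘τ: apply τ first, then σ
1 →τ 3 →σ 2
2 →τ 1 →σ 3
3 →τ 2 →σ 4
4 →τ 4 →σ 1

σ∘τ = [2 3 4 1]


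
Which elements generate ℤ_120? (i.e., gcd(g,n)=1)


g generates ℤ_n iff gcd(g,n) = 1
Prime factors of 120: 2, 3, 5
Generators are g ∈ {1,...,119} not divisible by any of these primes.
Generators: {1, 7, 11, 13, 17, 19, 23, 29, 31, 37, 41, 43, 47, 49, 53, 59, 61, 67, 71, 73, 77, 79, 83, 89, 91, 97, 101, 103, 107, 109, 113, 119}
Number of generators = φ(120) = 32

Generators of ℤ_120 = {1, 7, 11, 13, 17, 19, 23, 29, 31, 37, 41, 43, 47, 49, 53, 59, 61, 67, 71, 73, 77, 79, 83, 89, 91, 97, 101, 103, 107, 109, 113, 119}


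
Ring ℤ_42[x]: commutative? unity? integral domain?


ℤ_42 has zero divisors (2·21 ≡ 0), and these lift to constant zero divisors in ℤ_42[x]; so not an integral domain
Commutative: Yes
Integral domain: No
Has unity: Yes

ℤ_42[x]: Commutative=Yes, Unity=Yes


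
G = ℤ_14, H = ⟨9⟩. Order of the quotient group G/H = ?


|⟨9⟩| = n / gcd(9, 14) = 14 / 1 = 14
H is normal (ℤ_14 is abelian).
|G/H| = |G| / |H| = 14 / 14 = 1

|G/H| = 1


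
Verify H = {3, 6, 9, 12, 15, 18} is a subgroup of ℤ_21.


Subgroup test for H = {3, 6, 9, 12, 15, 18} in (ℤ_21, +):
(1) 0 ∈ H? No
(2) Closure: for all a,b ∈ H, (a+b) mod 21 ∈ H? No  [counterexample: 3 + 18 = 0 ∉ H]
(3) Inverses: for all a ∈ H, -a mod 21 ∈ H? Yes

No, H is not a subgroup of ℤ_21


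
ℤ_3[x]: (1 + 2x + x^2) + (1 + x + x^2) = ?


Add coefficients mod 3:
x^0: 1 + 1 = 2 (mod 3)
x^1: 2 + 1 = 0 (mod 3)
x^2: 1 + 1 = 2 (mod 3)
Result: 2 + 2x^2

f + g = 2 + 2x^2


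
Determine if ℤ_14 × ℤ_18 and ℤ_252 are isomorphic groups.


Comparing ℤ_14 × ℤ_18 and ℤ_252:
gcd(14,18) = 2 ≠ 1. Max element order in ℤ_14×ℤ_18 is lcm(14,18) = 126 < 252, so it has no element of order 252

No, ℤ_14 × ℤ_18 ≇ ℤ_252


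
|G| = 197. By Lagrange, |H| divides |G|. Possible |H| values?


Lagrange's theorem: |H| divides |G|
|G| = 197
Divisors of 197: 1, 197

Possible subgroup orders: {1, 197}


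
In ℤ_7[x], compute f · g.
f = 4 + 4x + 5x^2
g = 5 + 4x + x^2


Expand and collect like terms; reduce coefficients mod 7:
x^0: 4·5 = 20 ≡ 6 (mod 7)
x^1: 4·4 + 4·5 = 36 ≡ 1 (mod 7)
x^2: 4·1 + 4·4 + 5·5 = 45 ≡ 3 (mod 7)
x^3: 4·1 + 5·4 = 24 ≡ 3 (mod 7)
x^4: 5·1 = 5 ≡ 5 (mod 7)
Result: 6 + x + 3x^2 + 3x^3 + 5x^4

f · g = 6 + x + 3x^2 + 3x^3 + 5x^4


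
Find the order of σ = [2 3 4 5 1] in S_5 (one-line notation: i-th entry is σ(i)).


Cycle decomposition: (1 2 3 4 5)
Cycle lengths: 5
Order = lcm(5) = 5

ord(σ) = 5


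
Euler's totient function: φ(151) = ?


Factor n: 151 = 151
φ(n) = n · ∏(1 - 1/p) over distinct primes p | n
φ(151) = 151 · (1 - 1/151) = 150

φ(151) = 150


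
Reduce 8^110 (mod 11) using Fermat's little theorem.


Fermat's little theorem: if p is prime and gcd(a,p)=1, then a^(p-1) ≡ 1 (mod p)
p = 11 is prime, gcd(8,11) = 1
Reduce exponent: 110 mod 10 = 0
So 8^110 ≡ 8^0 (mod 11)
8^0 = 1

8^110 ≡ 1 (mod 11)


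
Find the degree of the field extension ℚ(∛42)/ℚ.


∛42 has minimal polynomial x³ - 42 (irreducible over ℚ since 42 is not a perfect cube)

[ℚ(∛42)/ℚ] = 3


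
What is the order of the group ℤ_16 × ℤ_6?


|A × B| = |A| · |B|
|ℤ_16 × ℤ_6| = 16 × 6 = 96

|ℤ_16 × ℤ_6| = 96


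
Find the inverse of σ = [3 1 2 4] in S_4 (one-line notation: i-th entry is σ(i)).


To find σ⁻¹, swap domain and range:
σ(1) = 3 → σ⁻¹(3) = 1
σ(2) = 1 → σ⁻¹(1) = 2
σ(3) = 2 → σ⁻¹(2) = 3
σ(4) = 4 → σ⁻¹(4) = 4

σ⁻¹ = [2 3 1 4]


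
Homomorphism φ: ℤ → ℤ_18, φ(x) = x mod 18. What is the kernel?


Kernel = preimage of identity
ker(φ) = {x ∈ ℤ : x ≡ 0 (mod 18)} = 18ℤ = {0, ±18, ±36, ...}

ker(φ) = 18ℤ


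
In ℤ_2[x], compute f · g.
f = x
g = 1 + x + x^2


Expand and collect like terms; reduce coefficients mod 2:
x^0: 0·1 = 0 ≡ 0 (mod 2)
x^1: 0·1 + 1·1 = 1 ≡ 1 (mod 2)
x^2: 0·1 + 1·1 = 1 ≡ 1 (mod 2)
x^3: 1·1 = 1 ≡ 1 (mod 2)
Result: x + x^2 + x^3

f · g = x + x^2 + x^3


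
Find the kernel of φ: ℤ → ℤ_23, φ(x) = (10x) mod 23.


Kernel = preimage of identity
ker(φ) = {x ∈ ℤ : 10x ≡ 0 (mod 23)}. gcd(10,23) = 1, so 10x ≡ 0 (mod 23) ⟺ x ≡ 0 (mod 23/1 = 23). Hence ker(φ) = 23ℤ

ker(φ) = 23ℤ


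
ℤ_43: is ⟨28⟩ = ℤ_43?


g generates ℤ_n iff gcd(g, n) = 1
gcd(28, 43) = 1
Since gcd = 1, 28 is a generator.

Yes, 28 generates ℤ_43


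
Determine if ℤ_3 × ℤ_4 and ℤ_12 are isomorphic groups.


Comparing ℤ_3 × ℤ_4 and ℤ_12:
gcd(3,4) = 1, so ℤ_3 × ℤ_4 ≅ ℤ_12 (CRT)

Yes, ℤ_3 × ℤ_4 ≅ ℤ_12


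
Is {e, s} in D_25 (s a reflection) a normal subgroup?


H = {e, s} in D_25 (s a reflection)
r·s·r⁻¹ = sr⁻² ≠ s for n ≥ 3, so {e, s} is not closed under conjugation

No, not a normal subgroup


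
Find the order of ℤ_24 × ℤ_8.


|A × B| = |A| · |B|
|ℤ_24 × ℤ_8| = 24 × 8 = 192

|ℤ_24 × ℤ_8| = 192


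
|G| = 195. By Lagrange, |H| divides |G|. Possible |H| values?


Lagrange's theorem: |H| divides |G|
|G| = 195
Divisors of 195: 1, 3, 5, 13, 15, 39, 65, 195

Possible subgroup orders: {1, 3, 5, 13, 15, 39, 65, 195}


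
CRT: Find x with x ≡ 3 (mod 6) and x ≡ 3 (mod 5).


m₁ = 6, m₂ = 5, gcd = 1, so CRT applies. M = m₁·m₂ = 30
Let M₁ = M/m₁ = 5, M₂ = M/m₂ = 6
Find y₁ ≡ M₁⁻¹ (mod m₁): 5⁻¹ ≡ 5 (mod 6)
Find y₂ ≡ M₂⁻¹ (mod m₂): 6⁻¹ ≡ 1 (mod 5)
x = a₁·M₁·y₁ + a₂·M₂·y₂ = 3·5·5 + 3·6·1 = 93
Reduce mod 30: x ≡ 3
Check: 3 mod 6 = 3 ✓, 3 mod 5 = 3 ✓

x ≡ 3 (mod 30)


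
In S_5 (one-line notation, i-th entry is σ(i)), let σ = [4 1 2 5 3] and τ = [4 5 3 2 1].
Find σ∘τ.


σ∘τ: apply τ first, then σ
1 →τ 4 →σ 5
2 →τ 5 →σ 3
3 →τ 3 →σ 2
4 →τ 2 →σ 1
5 →τ 1 →σ 4

σ∘τ = [5 3 2 1 4]


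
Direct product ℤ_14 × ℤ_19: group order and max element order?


|ℤ_14 × ℤ_19| = 14 × 19 = 266
Max element order = lcm(14,19) = 266
Cyclic? Yes (gcd=1)

|ℤ_14×ℤ_19| = 266, max element order = 266


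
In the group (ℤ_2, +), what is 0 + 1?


Operation: addition mod 2
0 + 1 = (a + b) mod 2 with a = 0, b = 1

0 + 1 = 1


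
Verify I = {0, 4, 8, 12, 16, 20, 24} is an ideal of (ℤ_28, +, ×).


Check ideal conditions for I = {0, 4, 8, 12, 16, 20, 24} in ℤ_28:
(1) I is an additive subgroup? Yes
(2) For r ∈ ℤ_28 and a ∈ I: r·a ∈ I? Yes

Yes, I is an ideal of ℤ_28


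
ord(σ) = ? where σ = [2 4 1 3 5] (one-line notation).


Cycle decomposition: (1 2 4 3)
Cycle lengths: 4
Order = lcm(4) = 4

ord(σ) = 4


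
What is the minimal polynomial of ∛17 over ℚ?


∛17 satisfies x³ - 17 = 0, irreducible over ℚ (no rational root; 17 is not a perfect cube)

Minimal polynomial: x³ - 17


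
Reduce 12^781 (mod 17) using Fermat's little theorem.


Fermat's little theorem: if p is prime and gcd(a,p)=1, then a^(p-1) ≡ 1 (mod p)
p = 17 is prime, gcd(12,17) = 1
Reduce exponent: 781 mod 16 = 13
So 12^781 ≡ 12^13 (mod 17)
12^13 mod 17 = 14

12^781 ≡ 14 (mod 17)


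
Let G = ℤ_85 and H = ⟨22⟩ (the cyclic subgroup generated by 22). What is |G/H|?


|⟨22⟩| = n / gcd(22, 85) = 85 / 1 = 85
H is normal (ℤ_85 is abelian).
|G/H| = |G| / |H| = 85 / 85 = 1

|G/H| = 1


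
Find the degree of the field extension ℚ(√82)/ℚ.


√82 has minimal polynomial x² - 82 (irreducible over ℚ since 82 is squarefree)

[ℚ(√82)/ℚ] = 2
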